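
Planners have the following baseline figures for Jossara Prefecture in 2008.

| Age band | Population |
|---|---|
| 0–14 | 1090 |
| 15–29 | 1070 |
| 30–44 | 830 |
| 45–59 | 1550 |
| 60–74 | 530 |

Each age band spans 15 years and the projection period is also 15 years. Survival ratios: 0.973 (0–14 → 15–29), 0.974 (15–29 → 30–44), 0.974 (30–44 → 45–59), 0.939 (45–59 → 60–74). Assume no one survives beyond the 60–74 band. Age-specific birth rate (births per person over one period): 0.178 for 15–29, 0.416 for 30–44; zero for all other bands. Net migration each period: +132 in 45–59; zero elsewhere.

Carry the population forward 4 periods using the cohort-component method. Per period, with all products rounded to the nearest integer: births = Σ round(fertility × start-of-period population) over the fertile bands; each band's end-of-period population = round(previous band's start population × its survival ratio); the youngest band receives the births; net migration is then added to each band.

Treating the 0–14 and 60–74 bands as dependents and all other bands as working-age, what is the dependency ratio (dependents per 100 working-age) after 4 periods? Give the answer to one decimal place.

— Period 1 —
Births: 1070 * 0.178 = 190  |  830 * 0.416 = 345 → total 535
15–29: 1090 * 0.973 = 1061
30–44: 1070 * 0.974 = 1042
45–59: 830 * 0.974 = 808
60–74: 1550 * 0.939 = 1455
Net migration: 45–59 + 132 → 940
End of period: [535, 1061, 1042, 940, 1455]
— Period 2 —
Births: 1061 * 0.178 = 189  |  1042 * 0.416 = 433 → total 622
15–29: 535 * 0.973 = 521
30–44: 1061 * 0.974 = 1033
45–59: 1042 * 0.974 = 1015
60–74: 940 * 0.939 = 883
Net migration: 45–59 + 132 → 1147
End of period: [622, 521, 1033, 1147, 883]
— Period 3 —
Births: 521 * 0.178 = 93  |  1033 * 0.416 = 430 → total 523
15–29: 622 * 0.973 = 605
30–44: 521 * 0.974 = 507
45–59: 1033 * 0.974 = 1006
60–74: 1147 * 0.939 = 1077
Net migration: 45–59 + 132 → 1138
End of period: [523, 605, 507, 1138, 1077]
— Period 4 —
Births: 605 * 0.178 = 108  |  507 * 0.416 = 211 → total 319
15–29: 523 * 0.973 = 509
30–44: 605 * 0.974 = 589
45–59: 507 * 0.974 = 494
60–74: 1138 * 0.939 = 1069
Net migration: 45–59 + 132 → 626
End of period: [319, 509, 589, 626, 1069]
Dependents (band 0–14 + band 60–74) = 319 + 1069 = 1388; working-age = 1724; ratio = 1388/1724 × 100 = 80.5

80.5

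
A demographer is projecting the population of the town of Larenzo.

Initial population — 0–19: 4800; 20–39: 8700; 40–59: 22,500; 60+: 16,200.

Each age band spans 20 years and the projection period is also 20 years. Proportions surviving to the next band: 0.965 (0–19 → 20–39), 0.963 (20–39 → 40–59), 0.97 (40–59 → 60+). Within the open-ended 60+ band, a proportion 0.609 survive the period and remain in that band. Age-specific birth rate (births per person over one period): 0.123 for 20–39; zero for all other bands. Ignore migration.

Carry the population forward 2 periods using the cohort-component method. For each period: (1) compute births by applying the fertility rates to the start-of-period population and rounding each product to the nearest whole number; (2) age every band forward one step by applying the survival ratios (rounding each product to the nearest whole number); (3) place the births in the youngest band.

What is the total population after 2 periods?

33491

— Period 1 —
Births: 8700 × 0.123 = 1070
20–39: 4800 × 0.965 = 4632
40–59: 8700 × 0.963 = 8378
60+: 22500 × 0.97 + 16200 × 0.609 = 21825 + 9866 = 31691
Population now: 0–19=1070, 20–39=4632, 40–59=8378, 60+=31691
— Period 2 —
Births: 4632 × 0.123 = 570
20–39: 1070 × 0.965 = 1033
40–59: 4632 × 0.963 = 4461
60+: 8378 × 0.97 + 31691 × 0.609 = 8127 + 19300 = 27427
Population now: 0–19=570, 20–39=1033, 40–59=4461, 60+=27427
Total after period 2: 570 + 1033 + 4461 + 27427 = 33491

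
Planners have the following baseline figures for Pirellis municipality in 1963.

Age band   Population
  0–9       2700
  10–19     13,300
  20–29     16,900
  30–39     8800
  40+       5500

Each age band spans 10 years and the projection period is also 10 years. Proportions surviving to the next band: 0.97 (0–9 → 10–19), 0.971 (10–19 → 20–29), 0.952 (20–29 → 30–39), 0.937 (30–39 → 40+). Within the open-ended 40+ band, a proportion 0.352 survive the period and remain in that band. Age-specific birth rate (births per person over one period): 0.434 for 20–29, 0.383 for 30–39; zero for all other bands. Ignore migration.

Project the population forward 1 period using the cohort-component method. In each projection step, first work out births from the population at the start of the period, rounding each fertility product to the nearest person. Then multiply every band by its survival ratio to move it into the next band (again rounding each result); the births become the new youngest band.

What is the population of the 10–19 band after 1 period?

Period 1:
Births: 16900 × 0.434 = 7335, 8800 × 0.383 = 3370 → 10705
10–19: 2700 × 0.97 = 2619
20–29: 13300 × 0.971 = 12914
30–39: 16900 × 0.952 = 16089
40+: 8800 × 0.937 + 5500 × 0.352 = 8246 + 1936 = 10182
Population now: 0–9=10705, 10–19=2619, 20–29=12914, 30–39=16089, 40+=10182

2619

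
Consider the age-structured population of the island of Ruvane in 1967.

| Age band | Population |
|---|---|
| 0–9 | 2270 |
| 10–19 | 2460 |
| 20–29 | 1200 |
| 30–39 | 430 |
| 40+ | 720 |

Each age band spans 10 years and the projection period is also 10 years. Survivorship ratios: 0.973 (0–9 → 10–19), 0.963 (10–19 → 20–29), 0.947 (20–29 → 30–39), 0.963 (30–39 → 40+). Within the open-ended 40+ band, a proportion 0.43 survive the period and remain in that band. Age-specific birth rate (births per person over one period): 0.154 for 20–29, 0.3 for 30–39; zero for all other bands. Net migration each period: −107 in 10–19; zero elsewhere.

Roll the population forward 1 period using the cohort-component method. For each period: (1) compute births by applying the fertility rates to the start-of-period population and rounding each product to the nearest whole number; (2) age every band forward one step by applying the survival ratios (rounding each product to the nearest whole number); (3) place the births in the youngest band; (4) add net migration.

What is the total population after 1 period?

6645

[period 1]
Births: 1200 × 0.154 = 185  |  430 × 0.3 = 129 ⇒ total 314
10–19: 2270 × 0.973 = 2209
20–29: 2460 × 0.963 = 2369
30–39: 1200 × 0.947 = 1136
40+: 430 × 0.963 + 720 × 0.43 = 414 + 310 = 724
Net migration: 10–19 − 107 → 2102
→ [314, 2102, 2369, 1136, 724]
Total after period 1: 314 + 2102 + 2369 + 1136 + 724 = 6645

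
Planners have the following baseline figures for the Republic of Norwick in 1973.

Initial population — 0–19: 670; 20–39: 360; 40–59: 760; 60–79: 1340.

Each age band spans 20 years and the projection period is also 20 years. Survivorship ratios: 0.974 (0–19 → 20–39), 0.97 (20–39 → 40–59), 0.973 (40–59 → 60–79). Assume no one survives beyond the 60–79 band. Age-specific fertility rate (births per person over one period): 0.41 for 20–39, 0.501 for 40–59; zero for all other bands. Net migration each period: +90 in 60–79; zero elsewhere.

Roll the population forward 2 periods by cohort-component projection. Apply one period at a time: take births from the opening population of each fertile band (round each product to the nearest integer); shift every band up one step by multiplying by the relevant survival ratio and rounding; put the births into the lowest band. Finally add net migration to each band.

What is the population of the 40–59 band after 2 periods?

633

Numbering the groups 1..4 from youngest to oldest:
After projecting period 1:
Births: 360 * 0.41 = 148, 760 * 0.501 = 381 → 529
Group 2: 670 * 0.974 = 653
Group 3: 360 * 0.97 = 349
Group 4: 760 * 0.973 = 739
Net migration: Group 4 + 90 → 829
End of period: [529, 653, 349, 829]
After projecting period 2:
Births: 653 * 0.41 = 268, 349 * 0.501 = 175 → 443
Group 2: 529 * 0.974 = 515
Group 3: 653 * 0.97 = 633
Group 4: 349 * 0.973 = 340
Net migration: Group 4 + 90 → 430
End of period: [443, 515, 633, 430]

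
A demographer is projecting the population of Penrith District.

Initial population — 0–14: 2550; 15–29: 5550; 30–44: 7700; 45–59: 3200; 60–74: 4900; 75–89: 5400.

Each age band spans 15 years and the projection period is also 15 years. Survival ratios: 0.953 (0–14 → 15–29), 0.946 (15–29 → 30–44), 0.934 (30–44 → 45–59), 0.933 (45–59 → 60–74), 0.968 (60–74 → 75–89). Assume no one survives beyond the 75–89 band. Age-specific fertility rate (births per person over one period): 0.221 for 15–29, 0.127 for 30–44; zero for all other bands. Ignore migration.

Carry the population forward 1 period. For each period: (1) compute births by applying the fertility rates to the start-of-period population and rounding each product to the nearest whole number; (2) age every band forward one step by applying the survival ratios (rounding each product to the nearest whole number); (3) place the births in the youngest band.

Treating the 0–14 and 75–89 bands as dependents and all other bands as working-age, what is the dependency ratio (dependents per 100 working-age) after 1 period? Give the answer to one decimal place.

[period 1]
Births: 5550 * 0.221 = 1227, 7700 * 0.127 = 978 — total 2205
15–29: 2550 * 0.953 = 2430
30–44: 5550 * 0.946 = 5250
45–59: 7700 * 0.934 = 7192
60–74: 3200 * 0.933 = 2986
75–89: 4900 * 0.968 = 4743
Population now: 0–14=2205, 15–29=2430, 30–44=5250, 45–59=7192, 60–74=2986, 75–89=4743
Dependents (band 0–14 + band 75–89) = 2205 + 4743 = 6948; working-age = 17858; ratio = 6948/17858 × 100 = 38.9

38.9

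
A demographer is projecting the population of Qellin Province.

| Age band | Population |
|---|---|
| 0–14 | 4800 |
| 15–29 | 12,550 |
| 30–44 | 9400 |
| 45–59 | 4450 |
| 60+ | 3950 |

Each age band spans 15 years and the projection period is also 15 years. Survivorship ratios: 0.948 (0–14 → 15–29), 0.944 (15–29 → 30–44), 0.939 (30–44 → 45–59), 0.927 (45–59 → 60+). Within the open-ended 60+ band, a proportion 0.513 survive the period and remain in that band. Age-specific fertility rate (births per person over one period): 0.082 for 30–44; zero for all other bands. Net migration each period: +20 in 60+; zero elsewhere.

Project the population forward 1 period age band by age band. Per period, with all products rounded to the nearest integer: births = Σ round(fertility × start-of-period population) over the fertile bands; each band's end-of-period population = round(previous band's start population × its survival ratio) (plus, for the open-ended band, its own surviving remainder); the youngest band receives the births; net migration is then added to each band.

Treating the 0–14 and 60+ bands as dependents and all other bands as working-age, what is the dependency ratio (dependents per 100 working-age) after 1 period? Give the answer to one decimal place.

27.5

— Period 1 —
Births: 9400 * 0.082 = 771
15–29: 4800 * 0.948 = 4550
30–44: 12550 * 0.944 = 11847
45–59: 9400 * 0.939 = 8827
60+: 4450 * 0.927 + 3950 * 0.513 = 4125 + 2026 = 6151
Net migration: 60+ + 20 → 6171
End of period: [771, 4550, 11847, 8827, 6171]
Dependents (band 0–14 + band 60+) = 771 + 6171 = 6942; working-age = 25224; ratio = 6942/25224 × 100 = 27.5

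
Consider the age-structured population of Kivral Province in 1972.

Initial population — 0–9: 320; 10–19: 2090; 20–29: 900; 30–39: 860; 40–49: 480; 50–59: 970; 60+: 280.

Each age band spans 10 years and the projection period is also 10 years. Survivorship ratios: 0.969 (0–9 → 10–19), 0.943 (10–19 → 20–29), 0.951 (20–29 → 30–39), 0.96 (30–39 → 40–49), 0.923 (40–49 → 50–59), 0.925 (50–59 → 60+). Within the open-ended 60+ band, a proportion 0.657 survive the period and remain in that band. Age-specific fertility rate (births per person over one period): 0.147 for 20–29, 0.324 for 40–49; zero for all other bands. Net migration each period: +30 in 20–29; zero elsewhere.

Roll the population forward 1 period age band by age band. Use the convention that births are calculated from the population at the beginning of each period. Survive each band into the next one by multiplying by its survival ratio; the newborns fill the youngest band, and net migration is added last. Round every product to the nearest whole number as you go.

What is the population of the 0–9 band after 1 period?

288

— Period 1 —
Births: 900 × 0.147 = 132 ; 480 × 0.324 = 156 → 288
10–19: 320 × 0.969 = 310
20–29: 2090 × 0.943 = 1971
30–39: 900 × 0.951 = 856
40–49: 860 × 0.96 = 826
50–59: 480 × 0.923 = 443
60+: 970 × 0.925 + 280 × 0.657 = 897 + 184 = 1081
Net migration: 20–29 + 30 → 2001
End of period: [288, 310, 2001, 856, 826, 443, 1081]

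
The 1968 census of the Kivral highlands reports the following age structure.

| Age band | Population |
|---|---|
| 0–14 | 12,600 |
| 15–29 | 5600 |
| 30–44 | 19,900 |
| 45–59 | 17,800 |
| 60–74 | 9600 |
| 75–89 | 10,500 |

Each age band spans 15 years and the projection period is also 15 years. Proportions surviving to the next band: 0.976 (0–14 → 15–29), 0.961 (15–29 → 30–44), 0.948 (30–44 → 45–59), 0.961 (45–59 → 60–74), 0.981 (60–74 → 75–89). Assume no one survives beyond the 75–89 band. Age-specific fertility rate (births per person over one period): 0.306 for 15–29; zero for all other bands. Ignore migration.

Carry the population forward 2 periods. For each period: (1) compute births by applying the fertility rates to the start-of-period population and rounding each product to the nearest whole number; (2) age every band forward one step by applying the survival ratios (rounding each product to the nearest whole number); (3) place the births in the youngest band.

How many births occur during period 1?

Period 1.
Births: 5600 × 0.306 = 1714
15–29: 12600 × 0.976 = 12298
30–44: 5600 × 0.961 = 5382
45–59: 19900 × 0.948 = 18865
60–74: 17800 × 0.961 = 17106
75–89: 9600 × 0.981 = 9418
→ [1714, 12298, 5382, 18865, 17106, 9418]

1714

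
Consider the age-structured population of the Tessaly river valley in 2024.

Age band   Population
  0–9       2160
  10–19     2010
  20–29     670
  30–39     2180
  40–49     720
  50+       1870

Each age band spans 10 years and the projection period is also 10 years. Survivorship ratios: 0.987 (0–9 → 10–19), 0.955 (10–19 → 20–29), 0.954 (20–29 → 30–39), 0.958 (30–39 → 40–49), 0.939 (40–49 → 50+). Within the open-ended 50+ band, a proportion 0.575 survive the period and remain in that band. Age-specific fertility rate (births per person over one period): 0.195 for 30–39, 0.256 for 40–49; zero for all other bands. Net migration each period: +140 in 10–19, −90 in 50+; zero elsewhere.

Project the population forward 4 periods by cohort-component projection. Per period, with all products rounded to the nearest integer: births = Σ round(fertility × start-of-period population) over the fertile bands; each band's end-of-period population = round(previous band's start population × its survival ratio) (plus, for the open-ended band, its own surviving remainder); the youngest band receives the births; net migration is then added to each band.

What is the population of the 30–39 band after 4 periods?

Numbering the bands 1..6 from youngest to oldest:
— Period 1 —
Births: 2180 × 0.195 = 425  |  720 × 0.256 = 184 ⇒ total 609
Band 2: 2160 × 0.987 = 2132
Band 3: 2010 × 0.955 = 1920
Band 4: 670 × 0.954 = 639
Band 5: 2180 × 0.958 = 2088
Band 6: 720 × 0.939 + 1870 × 0.575 = 676 + 1075 = 1751
Net migration: Band 2 + 140 → 2272; Band 6 − 90 → 1661
End of period: [609, 2272, 1920, 639, 2088, 1661]
— Period 2 —
Births: 639 × 0.195 = 125  |  2088 × 0.256 = 535 ⇒ total 660
Band 2: 609 × 0.987 = 601
Band 3: 2272 × 0.955 = 2170
Band 4: 1920 × 0.954 = 1832
Band 5: 639 × 0.958 = 612
Band 6: 2088 × 0.939 + 1661 × 0.575 = 1961 + 955 = 2916
Net migration: Band 2 + 140 → 741; Band 6 − 90 → 2826
End of period: [660, 741, 2170, 1832, 612, 2826]
— Period 3 —
Births: 1832 × 0.195 = 357  |  612 × 0.256 = 157 ⇒ total 514
Band 2: 660 × 0.987 = 651
Band 3: 741 × 0.955 = 708
Band 4: 2170 × 0.954 = 2070
Band 5: 1832 × 0.958 = 1755
Band 6: 612 × 0.939 + 2826 × 0.575 = 575 + 1625 = 2200
Net migration: Band 2 + 140 → 791; Band 6 − 90 → 2110
End of period: [514, 791, 708, 2070, 1755, 2110]
— Period 4 —
Births: 2070 × 0.195 = 404  |  1755 × 0.256 = 449 ⇒ total 853
Band 2: 514 × 0.987 = 507
Band 3: 791 × 0.955 = 755
Band 4: 708 × 0.954 = 675
Band 5: 2070 × 0.958 = 1983
Band 6: 1755 × 0.939 + 2110 × 0.575 = 1648 + 1213 = 2861
Net migration: Band 2 + 140 → 647; Band 6 − 90 → 2771
End of period: [853, 647, 755, 675, 1983, 2771]

675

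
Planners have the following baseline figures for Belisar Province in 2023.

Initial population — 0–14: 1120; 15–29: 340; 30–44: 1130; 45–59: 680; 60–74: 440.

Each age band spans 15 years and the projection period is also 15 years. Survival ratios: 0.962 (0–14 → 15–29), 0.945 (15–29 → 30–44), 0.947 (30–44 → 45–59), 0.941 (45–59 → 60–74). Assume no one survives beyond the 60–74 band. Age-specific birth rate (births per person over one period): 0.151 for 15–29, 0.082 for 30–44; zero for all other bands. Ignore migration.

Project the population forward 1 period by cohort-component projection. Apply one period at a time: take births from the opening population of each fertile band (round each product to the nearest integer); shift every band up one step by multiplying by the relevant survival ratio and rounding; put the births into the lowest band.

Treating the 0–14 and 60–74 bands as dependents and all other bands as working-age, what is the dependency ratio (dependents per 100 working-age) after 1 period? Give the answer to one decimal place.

31.8

Period 1:
Births: 340 × 0.151 = 51  |  1130 × 0.082 = 93 — total 144
15–29: 1120 × 0.962 = 1077
30–44: 340 × 0.945 = 321
45–59: 1130 × 0.947 = 1070
60–74: 680 × 0.941 = 640
Giving 144 / 1077 / 321 / 1070 / 640.
Dependents (band 0–14 + band 60–74) = 144 + 640 = 784; working-age = 2468; ratio = 784/2468 × 100 = 31.8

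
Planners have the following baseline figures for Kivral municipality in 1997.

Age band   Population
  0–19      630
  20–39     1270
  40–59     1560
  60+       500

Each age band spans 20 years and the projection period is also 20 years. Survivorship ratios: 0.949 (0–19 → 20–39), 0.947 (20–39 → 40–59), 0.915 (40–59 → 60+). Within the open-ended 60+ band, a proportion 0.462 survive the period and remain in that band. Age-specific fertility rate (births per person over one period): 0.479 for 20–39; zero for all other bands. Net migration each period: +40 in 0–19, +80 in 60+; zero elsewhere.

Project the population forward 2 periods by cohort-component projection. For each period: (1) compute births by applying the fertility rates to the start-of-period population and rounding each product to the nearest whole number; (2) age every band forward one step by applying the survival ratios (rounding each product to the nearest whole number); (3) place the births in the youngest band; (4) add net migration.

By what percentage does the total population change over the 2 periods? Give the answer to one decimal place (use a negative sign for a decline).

Call the bands 1 to 4, youngest first.
Period 1.
Births: 1270 × 0.479 = 608
Band 2: 630 × 0.949 = 598
Band 3: 1270 × 0.947 = 1203
Band 4: 1560 × 0.915 + 500 × 0.462 = 1427 + 231 = 1658
Net migration: Band 1 + 40 → 648; Band 4 + 80 → 1738
End of period: [648, 598, 1203, 1738]
Period 2.
Births: 598 × 0.479 = 286
Band 2: 648 × 0.949 = 615
Band 3: 598 × 0.947 = 566
Band 4: 1203 × 0.915 + 1738 × 0.462 = 1101 + 803 = 1904
Net migration: Band 1 + 40 → 326; Band 4 + 80 → 1984
End of period: [326, 615, 566, 1984]
Total: 3960 → 3491; change = -469; percentage change = -11.8%

-11.8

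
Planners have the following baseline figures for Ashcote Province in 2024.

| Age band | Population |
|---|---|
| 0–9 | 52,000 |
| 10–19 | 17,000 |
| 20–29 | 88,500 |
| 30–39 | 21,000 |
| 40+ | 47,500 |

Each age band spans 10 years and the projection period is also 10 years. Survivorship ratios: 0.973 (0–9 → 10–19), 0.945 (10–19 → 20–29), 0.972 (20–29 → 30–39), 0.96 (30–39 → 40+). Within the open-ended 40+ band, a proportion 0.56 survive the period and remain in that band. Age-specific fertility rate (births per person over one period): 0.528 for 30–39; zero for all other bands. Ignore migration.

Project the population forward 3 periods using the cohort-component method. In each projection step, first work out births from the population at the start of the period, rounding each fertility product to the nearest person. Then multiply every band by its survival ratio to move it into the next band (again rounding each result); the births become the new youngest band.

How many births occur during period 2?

Numbering the groups 1..5 from youngest to oldest:
Period 1.
Births: 21000 × 0.528 = 11088
Group 2: 52000 × 0.973 = 50596
Group 3: 17000 × 0.945 = 16065
Group 4: 88500 × 0.972 = 86022
Group 5: 21000 × 0.96 + 47500 × 0.56 = 20160 + 26600 = 46760
Giving 11088 / 50596 / 16065 / 86022 / 46760.
Period 2.
Births: 86022 × 0.528 = 45420
Group 2: 11088 × 0.973 = 10789
Group 3: 50596 × 0.945 = 47813
Group 4: 16065 × 0.972 = 15615
Group 5: 86022 × 0.96 + 46760 × 0.56 = 82581 + 26186 = 108767
Giving 45420 / 10789 / 47813 / 15615 / 108767.

45420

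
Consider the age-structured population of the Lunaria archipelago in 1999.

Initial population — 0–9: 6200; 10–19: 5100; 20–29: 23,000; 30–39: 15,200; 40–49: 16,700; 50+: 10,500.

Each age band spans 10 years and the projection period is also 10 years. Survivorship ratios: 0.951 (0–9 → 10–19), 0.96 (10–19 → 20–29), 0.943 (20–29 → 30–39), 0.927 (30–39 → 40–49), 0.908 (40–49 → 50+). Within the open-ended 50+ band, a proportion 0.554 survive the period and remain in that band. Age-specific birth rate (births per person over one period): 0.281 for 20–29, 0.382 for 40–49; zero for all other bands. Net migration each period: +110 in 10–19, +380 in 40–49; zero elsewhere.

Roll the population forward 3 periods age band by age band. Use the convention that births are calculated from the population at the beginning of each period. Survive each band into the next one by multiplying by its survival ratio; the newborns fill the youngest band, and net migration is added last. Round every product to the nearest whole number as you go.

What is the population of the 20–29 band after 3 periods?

[period 1]
Births: 23000 × 0.281 = 6463  |  16700 × 0.382 = 6379 → 12842
10–19: 6200 × 0.951 = 5896
20–29: 5100 × 0.96 = 4896
30–39: 23000 × 0.943 = 21689
40–49: 15200 × 0.927 = 14090
50+: 16700 × 0.908 + 10500 × 0.554 = 15164 + 5817 = 20981
Net migration: 10–19 + 110 → 6006; 40–49 + 380 → 14470
→ [12842, 6006, 4896, 21689, 14470, 20981]
[period 2]
Births: 4896 × 0.281 = 1376  |  14470 × 0.382 = 5528 → 6904
10–19: 12842 × 0.951 = 12213
20–29: 6006 × 0.96 = 5766
30–39: 4896 × 0.943 = 4617
40–49: 21689 × 0.927 = 20106
50+: 14470 × 0.908 + 20981 × 0.554 = 13139 + 11623 = 24762
Net migration: 10–19 + 110 → 12323; 40–49 + 380 → 20486
→ [6904, 12323, 5766, 4617, 20486, 24762]
[period 3]
Births: 5766 × 0.281 = 1620  |  20486 × 0.382 = 7826 → 9446
10–19: 6904 × 0.951 = 6566
20–29: 12323 × 0.96 = 11830
30–39: 5766 × 0.943 = 5437
40–49: 4617 × 0.927 = 4280
50+: 20486 × 0.908 + 24762 × 0.554 = 18601 + 13718 = 32319
Net migration: 10–19 + 110 → 6676; 40–49 + 380 → 4660
→ [9446, 6676, 11830, 5437, 4660, 32319]

11830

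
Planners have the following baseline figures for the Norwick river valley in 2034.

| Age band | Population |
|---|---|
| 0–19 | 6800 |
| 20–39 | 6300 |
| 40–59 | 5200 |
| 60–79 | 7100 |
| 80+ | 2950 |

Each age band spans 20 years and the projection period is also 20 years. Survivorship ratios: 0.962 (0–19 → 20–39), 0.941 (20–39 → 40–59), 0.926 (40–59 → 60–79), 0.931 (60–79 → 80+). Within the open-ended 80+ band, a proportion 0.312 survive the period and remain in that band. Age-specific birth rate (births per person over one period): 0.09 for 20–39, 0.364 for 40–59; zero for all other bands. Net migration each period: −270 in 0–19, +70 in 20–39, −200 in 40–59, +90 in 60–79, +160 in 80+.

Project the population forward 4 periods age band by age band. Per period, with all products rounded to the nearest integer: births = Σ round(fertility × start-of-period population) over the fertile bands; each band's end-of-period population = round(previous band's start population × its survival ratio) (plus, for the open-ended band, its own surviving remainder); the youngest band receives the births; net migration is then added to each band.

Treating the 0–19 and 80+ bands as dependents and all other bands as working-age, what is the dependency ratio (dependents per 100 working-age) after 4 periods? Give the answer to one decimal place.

140.4

Period 1:
Births: 6300 * 0.09 = 567 ; 5200 * 0.364 = 1893 ⇒ total 2460
20–39: 6800 * 0.962 = 6542
40–59: 6300 * 0.941 = 5928
60–79: 5200 * 0.926 = 4815
80+: 7100 * 0.931 + 2950 * 0.312 = 6610 + 920 = 7530
Net migration: 0–19 − 270 → 2190; 20–39 + 70 → 6612; 40–59 − 200 → 5728; 60–79 + 90 → 4905; 80+ + 160 → 7690
Population now: 0–19=2190, 20–39=6612, 40–59=5728, 60–79=4905, 80+=7690
Period 2:
Births: 6612 * 0.09 = 595 ; 5728 * 0.364 = 2085 ⇒ total 2680
20–39: 2190 * 0.962 = 2107
40–59: 6612 * 0.941 = 6222
60–79: 5728 * 0.926 = 5304
80+: 4905 * 0.931 + 7690 * 0.312 = 4567 + 2399 = 6966
Net migration: 0–19 − 270 → 2410; 20–39 + 70 → 2177; 40–59 − 200 → 6022; 60–79 + 90 → 5394; 80+ + 160 → 7126
Population now: 0–19=2410, 20–39=2177, 40–59=6022, 60–79=5394, 80+=7126
Period 3:
Births: 2177 * 0.09 = 196 ; 6022 * 0.364 = 2192 ⇒ total 2388
20–39: 2410 * 0.962 = 2318
40–59: 2177 * 0.941 = 2049
60–79: 6022 * 0.926 = 5576
80+: 5394 * 0.931 + 7126 * 0.312 = 5022 + 2223 = 7245
Net migration: 0–19 − 270 → 2118; 20–39 + 70 → 2388; 40–59 − 200 → 1849; 60–79 + 90 → 5666; 80+ + 160 → 7405
Population now: 0–19=2118, 20–39=2388, 40–59=1849, 60–79=5666, 80+=7405
Period 4:
Births: 2388 * 0.09 = 215 ; 1849 * 0.364 = 673 ⇒ total 888
20–39: 2118 * 0.962 = 2038
40–59: 2388 * 0.941 = 2247
60–79: 1849 * 0.926 = 1712
80+: 5666 * 0.931 + 7405 * 0.312 = 5275 + 2310 = 7585
Net migration: 0–19 − 270 → 618; 20–39 + 70 → 2108; 40–59 − 200 → 2047; 60–79 + 90 → 1802; 80+ + 160 → 7745
Population now: 0–19=618, 20–39=2108, 40–59=2047, 60–79=1802, 80+=7745
Dependents (band 0–19 + band 80+) = 618 + 7745 = 8363; working-age = 5957; ratio = 8363/5957 × 100 = 140.4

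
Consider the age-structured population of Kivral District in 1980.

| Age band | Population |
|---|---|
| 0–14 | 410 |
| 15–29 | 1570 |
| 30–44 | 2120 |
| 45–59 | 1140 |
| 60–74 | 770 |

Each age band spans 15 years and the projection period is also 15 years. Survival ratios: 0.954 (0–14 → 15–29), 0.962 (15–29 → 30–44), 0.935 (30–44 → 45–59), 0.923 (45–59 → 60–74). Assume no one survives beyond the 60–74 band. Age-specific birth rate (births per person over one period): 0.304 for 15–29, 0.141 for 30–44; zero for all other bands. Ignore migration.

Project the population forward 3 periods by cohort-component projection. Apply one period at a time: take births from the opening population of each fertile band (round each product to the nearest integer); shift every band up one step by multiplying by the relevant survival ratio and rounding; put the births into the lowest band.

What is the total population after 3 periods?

2962

Numbering the bands 1..5 from youngest to oldest:
After projecting period 1:
Births: 1570 × 0.304 = 477, 2120 × 0.141 = 299 → total 776
Band 2: 410 × 0.954 = 391
Band 3: 1570 × 0.962 = 1510
Band 4: 2120 × 0.935 = 1982
Band 5: 1140 × 0.923 = 1052
End of period: [776, 391, 1510, 1982, 1052]
After projecting period 2:
Births: 391 × 0.304 = 119, 1510 × 0.141 = 213 → total 332
Band 2: 776 × 0.954 = 740
Band 3: 391 × 0.962 = 376
Band 4: 1510 × 0.935 = 1412
Band 5: 1982 × 0.923 = 1829
End of period: [332, 740, 376, 1412, 1829]
After projecting period 3:
Births: 740 × 0.304 = 225, 376 × 0.141 = 53 → total 278
Band 2: 332 × 0.954 = 317
Band 3: 740 × 0.962 = 712
Band 4: 376 × 0.935 = 352
Band 5: 1412 × 0.923 = 1303
End of period: [278, 317, 712, 352, 1303]
Total after period 3: 278 + 317 + 712 + 352 + 1303 = 2962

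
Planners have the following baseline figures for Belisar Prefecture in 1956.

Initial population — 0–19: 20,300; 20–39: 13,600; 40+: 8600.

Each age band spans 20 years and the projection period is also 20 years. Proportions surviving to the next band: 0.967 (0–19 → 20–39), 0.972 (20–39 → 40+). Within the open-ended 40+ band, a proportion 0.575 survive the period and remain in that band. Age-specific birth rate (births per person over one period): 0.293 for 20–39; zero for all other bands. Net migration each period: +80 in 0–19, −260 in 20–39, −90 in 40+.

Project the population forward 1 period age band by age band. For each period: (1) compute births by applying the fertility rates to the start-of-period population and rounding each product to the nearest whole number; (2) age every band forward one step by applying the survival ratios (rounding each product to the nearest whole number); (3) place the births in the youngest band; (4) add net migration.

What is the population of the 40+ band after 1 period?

Period 1.
Births: 13600 * 0.293 = 3985
20–39: 20300 * 0.967 = 19630
40+: 13600 * 0.972 + 8600 * 0.575 = 13219 + 4945 = 18164
Net migration: 0–19 + 80 → 4065; 20–39 − 260 → 19370; 40+ − 90 → 18074
Giving 4065 / 19370 / 18074.

18074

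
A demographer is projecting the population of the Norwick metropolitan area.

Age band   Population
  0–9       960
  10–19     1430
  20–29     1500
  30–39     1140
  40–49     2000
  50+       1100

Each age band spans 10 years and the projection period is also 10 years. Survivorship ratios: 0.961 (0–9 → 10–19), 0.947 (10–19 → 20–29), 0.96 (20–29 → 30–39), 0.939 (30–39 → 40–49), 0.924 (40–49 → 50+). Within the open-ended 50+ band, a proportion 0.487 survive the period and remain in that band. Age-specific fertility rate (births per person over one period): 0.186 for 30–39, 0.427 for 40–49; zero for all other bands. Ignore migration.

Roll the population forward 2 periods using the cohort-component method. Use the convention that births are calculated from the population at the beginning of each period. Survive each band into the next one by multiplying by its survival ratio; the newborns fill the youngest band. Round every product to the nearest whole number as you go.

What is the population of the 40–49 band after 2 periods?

1352

Numbering the bands 1..6 from youngest to oldest:
— Period 1 —
Births: 1140 × 0.186 = 212, 2000 × 0.427 = 854 → 1066
Band 2: 960 × 0.961 = 923
Band 3: 1430 × 0.947 = 1354
Band 4: 1500 × 0.96 = 1440
Band 5: 1140 × 0.939 = 1070
Band 6: 2000 × 0.924 + 1100 × 0.487 = 1848 + 536 = 2384
Giving 1066 / 923 / 1354 / 1440 / 1070 / 2384.
— Period 2 —
Births: 1440 × 0.186 = 268, 1070 × 0.427 = 457 → 725
Band 2: 1066 × 0.961 = 1024
Band 3: 923 × 0.947 = 874
Band 4: 1354 × 0.96 = 1300
Band 5: 1440 × 0.939 = 1352
Band 6: 1070 × 0.924 + 2384 × 0.487 = 989 + 1161 = 2150
Giving 725 / 1024 / 874 / 1300 / 1352 / 2150.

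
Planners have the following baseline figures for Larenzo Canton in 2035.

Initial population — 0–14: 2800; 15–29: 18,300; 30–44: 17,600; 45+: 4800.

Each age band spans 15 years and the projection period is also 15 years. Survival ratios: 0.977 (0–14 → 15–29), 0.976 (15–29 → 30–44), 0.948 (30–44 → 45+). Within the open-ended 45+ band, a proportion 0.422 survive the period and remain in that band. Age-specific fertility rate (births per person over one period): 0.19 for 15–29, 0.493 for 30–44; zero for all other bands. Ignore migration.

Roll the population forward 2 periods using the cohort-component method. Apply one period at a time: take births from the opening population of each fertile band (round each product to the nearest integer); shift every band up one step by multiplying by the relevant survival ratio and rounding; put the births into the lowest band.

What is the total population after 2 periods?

Let group 1 be 0–14 through group 4 = 45+.
[period 1]
Births: 18300 × 0.19 = 3477 ; 17600 × 0.493 = 8677 → 12154
Group 2: 2800 × 0.977 = 2736
Group 3: 18300 × 0.976 = 17861
Group 4: 17600 × 0.948 + 4800 × 0.422 = 16685 + 2026 = 18711
Giving 12154 / 2736 / 17861 / 18711.
[period 2]
Births: 2736 × 0.19 = 520 ; 17861 × 0.493 = 8805 → 9325
Group 2: 12154 × 0.977 = 11874
Group 3: 2736 × 0.976 = 2670
Group 4: 17861 × 0.948 + 18711 × 0.422 = 16932 + 7896 = 24828
Giving 9325 / 11874 / 2670 / 24828.
Total after period 2: 9325 + 11874 + 2670 + 24828 = 48697

48697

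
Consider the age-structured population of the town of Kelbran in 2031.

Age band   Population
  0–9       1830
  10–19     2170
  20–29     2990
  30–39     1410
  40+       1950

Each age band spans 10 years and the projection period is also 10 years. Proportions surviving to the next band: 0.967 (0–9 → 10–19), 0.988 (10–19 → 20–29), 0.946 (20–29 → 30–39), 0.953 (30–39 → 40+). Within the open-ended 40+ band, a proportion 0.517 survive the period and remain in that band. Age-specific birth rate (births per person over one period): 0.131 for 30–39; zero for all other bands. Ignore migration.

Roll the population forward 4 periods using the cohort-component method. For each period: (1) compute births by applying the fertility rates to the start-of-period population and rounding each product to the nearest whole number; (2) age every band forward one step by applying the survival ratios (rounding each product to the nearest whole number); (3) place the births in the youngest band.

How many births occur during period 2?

Period 1.
Births: 1410 * 0.131 = 185
10–19: 1830 * 0.967 = 1770
20–29: 2170 * 0.988 = 2144
30–39: 2990 * 0.946 = 2829
40+: 1410 * 0.953 + 1950 * 0.517 = 1344 + 1008 = 2352
End of period: [185, 1770, 2144, 2829, 2352]
Period 2.
Births: 2829 * 0.131 = 371
10–19: 185 * 0.967 = 179
20–29: 1770 * 0.988 = 1749
30–39: 2144 * 0.946 = 2028
40+: 2829 * 0.953 + 2352 * 0.517 = 2696 + 1216 = 3912
End of period: [371, 179, 1749, 2028, 3912]

371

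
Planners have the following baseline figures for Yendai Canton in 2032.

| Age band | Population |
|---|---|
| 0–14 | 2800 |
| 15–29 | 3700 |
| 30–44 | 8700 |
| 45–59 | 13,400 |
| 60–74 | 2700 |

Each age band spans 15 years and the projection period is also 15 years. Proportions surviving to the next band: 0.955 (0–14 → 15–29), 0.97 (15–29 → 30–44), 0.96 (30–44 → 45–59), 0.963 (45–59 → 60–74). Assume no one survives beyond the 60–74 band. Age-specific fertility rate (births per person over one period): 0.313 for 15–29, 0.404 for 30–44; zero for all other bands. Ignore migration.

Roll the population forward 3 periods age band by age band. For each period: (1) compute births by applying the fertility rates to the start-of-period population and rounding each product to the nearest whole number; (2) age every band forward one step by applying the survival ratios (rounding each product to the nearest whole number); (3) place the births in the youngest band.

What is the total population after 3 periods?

Call the groups 1 to 5, youngest first.
Period 1:
Births: 3700 × 0.313 = 1158 ; 8700 × 0.404 = 3515 → total 4673
Group 2: 2800 × 0.955 = 2674
Group 3: 3700 × 0.97 = 3589
Group 4: 8700 × 0.96 = 8352
Group 5: 13400 × 0.963 = 12904
End of period: [4673, 2674, 3589, 8352, 12904]
Period 2:
Births: 2674 × 0.313 = 837 ; 3589 × 0.404 = 1450 → total 2287
Group 2: 4673 × 0.955 = 4463
Group 3: 2674 × 0.97 = 2594
Group 4: 3589 × 0.96 = 3445
Group 5: 8352 × 0.963 = 8043
End of period: [2287, 4463, 2594, 3445, 8043]
Period 3:
Births: 4463 × 0.313 = 1397 ; 2594 × 0.404 = 1048 → total 2445
Group 2: 2287 × 0.955 = 2184
Group 3: 4463 × 0.97 = 4329
Group 4: 2594 × 0.96 = 2490
Group 5: 3445 × 0.963 = 3318
End of period: [2445, 2184, 4329, 2490, 3318]
Total after period 3: 2445 + 2184 + 4329 + 2490 + 3318 = 14766

14766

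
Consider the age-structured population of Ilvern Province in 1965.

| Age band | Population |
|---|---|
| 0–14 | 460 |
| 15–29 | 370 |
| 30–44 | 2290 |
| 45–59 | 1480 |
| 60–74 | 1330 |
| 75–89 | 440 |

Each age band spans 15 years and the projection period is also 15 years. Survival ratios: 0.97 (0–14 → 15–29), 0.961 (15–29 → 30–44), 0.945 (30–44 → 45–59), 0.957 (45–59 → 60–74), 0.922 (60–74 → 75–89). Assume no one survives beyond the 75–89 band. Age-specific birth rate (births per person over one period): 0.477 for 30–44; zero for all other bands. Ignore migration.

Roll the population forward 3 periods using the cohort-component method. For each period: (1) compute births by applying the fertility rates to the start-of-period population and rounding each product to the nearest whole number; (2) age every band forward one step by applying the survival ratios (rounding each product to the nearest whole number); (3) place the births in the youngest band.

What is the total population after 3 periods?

4024

— Period 1 —
Births: 2290 × 0.477 = 1092
15–29: 460 × 0.97 = 446
30–44: 370 × 0.961 = 356
45–59: 2290 × 0.945 = 2164
60–74: 1480 × 0.957 = 1416
75–89: 1330 × 0.922 = 1226
Giving 1092 / 446 / 356 / 2164 / 1416 / 1226.
— Period 2 —
Births: 356 × 0.477 = 170
15–29: 1092 × 0.97 = 1059
30–44: 446 × 0.961 = 429
45–59: 356 × 0.945 = 336
60–74: 2164 × 0.957 = 2071
75–89: 1416 × 0.922 = 1306
Giving 170 / 1059 / 429 / 336 / 2071 / 1306.
— Period 3 —
Births: 429 × 0.477 = 205
15–29: 170 × 0.97 = 165
30–44: 1059 × 0.961 = 1018
45–59: 429 × 0.945 = 405
60–74: 336 × 0.957 = 322
75–89: 2071 × 0.922 = 1909
Giving 205 / 165 / 1018 / 405 / 322 / 1909.
Total after period 3: 205 + 165 + 1018 + 405 + 322 + 1909 = 4024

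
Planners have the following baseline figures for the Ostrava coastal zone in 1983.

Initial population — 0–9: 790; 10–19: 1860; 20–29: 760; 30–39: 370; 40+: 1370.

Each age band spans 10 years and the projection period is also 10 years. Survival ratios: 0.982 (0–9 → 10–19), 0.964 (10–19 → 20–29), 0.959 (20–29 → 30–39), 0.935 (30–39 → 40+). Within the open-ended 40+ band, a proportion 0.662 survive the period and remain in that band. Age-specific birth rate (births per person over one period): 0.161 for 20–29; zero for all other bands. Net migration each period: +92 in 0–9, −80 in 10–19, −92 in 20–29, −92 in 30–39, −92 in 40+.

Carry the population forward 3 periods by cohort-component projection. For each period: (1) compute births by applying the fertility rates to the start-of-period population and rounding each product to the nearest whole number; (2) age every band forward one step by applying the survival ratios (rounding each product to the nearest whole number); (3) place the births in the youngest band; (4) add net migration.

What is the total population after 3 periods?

Numbering the bands 1..5 from youngest to oldest:
Period 1:
Births: 760 × 0.161 = 122
Band 2: 790 × 0.982 = 776
Band 3: 1860 × 0.964 = 1793
Band 4: 760 × 0.959 = 729
Band 5: 370 × 0.935 + 1370 × 0.662 = 346 + 907 = 1253
Net migration: Band 1 + 92 → 214; Band 2 − 80 → 696; Band 3 − 92 → 1701; Band 4 − 92 → 637; Band 5 − 92 → 1161
→ [214, 696, 1701, 637, 1161]
Period 2:
Births: 1701 × 0.161 = 274
Band 2: 214 × 0.982 = 210
Band 3: 696 × 0.964 = 671
Band 4: 1701 × 0.959 = 1631
Band 5: 637 × 0.935 + 1161 × 0.662 = 596 + 769 = 1365
Net migration: Band 1 + 92 → 366; Band 2 − 80 → 130; Band 3 − 92 → 579; Band 4 − 92 → 1539; Band 5 − 92 → 1273
→ [366, 130, 579, 1539, 1273]
Period 3:
Births: 579 × 0.161 = 93
Band 2: 366 × 0.982 = 359
Band 3: 130 × 0.964 = 125
Band 4: 579 × 0.959 = 555
Band 5: 1539 × 0.935 + 1273 × 0.662 = 1439 + 843 = 2282
Net migration: Band 1 + 92 → 185; Band 2 − 80 → 279; Band 3 − 92 → 33; Band 4 − 92 → 463; Band 5 − 92 → 2190
→ [185, 279, 33, 463, 2190]
Total after period 3: 185 + 279 + 33 + 463 + 2190 = 3150

3150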